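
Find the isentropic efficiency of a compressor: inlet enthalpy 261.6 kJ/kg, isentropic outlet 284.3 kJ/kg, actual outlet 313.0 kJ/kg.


dh_ideal = 284.3 - 261.6 = 22.7 kJ/kg
dh_actual = 313.0 - 261.6 = 51.4 kJ/kg
eta_s = dh_ideal / dh_actual = 22.7 / 51.4
eta_s = 0.4416

0.4416


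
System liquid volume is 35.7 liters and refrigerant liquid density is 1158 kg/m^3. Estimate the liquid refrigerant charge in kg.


Charge = V * rho / 1000
Charge = 35.7 * 1158 / 1000
Charge = 41.34 kg

41.34


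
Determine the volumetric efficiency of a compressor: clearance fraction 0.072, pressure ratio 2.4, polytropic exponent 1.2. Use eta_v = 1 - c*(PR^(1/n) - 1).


PR^(1/n) = 2.4^(1/1.2) = 2.07416213
eta_v = 1 - 0.072 * (2.07416213 - 1)
eta_v = 0.9227

0.9227


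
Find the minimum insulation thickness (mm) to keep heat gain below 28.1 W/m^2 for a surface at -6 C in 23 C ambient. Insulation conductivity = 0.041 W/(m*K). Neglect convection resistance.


dT = 23 - (-6) = 29 K
thickness = k * dT / q_max * 1000
thickness = 0.041 * 29 / 28.1 * 1000
thickness = 42.3 mm

42.3


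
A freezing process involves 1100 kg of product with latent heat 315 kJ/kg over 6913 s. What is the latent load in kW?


Q_lat = m * h_fg / t
Q_lat = 1100 * 315 / 6913
Q_lat = 50.12 kW

50.12


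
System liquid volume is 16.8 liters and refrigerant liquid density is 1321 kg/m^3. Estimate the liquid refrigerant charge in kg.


Charge = V * rho / 1000
Charge = 16.8 * 1321 / 1000
Charge = 22.19 kg

22.19


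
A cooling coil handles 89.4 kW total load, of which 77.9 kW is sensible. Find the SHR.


SHR = Q_sensible / Q_total
SHR = 77.9 / 89.4
SHR = 0.871

0.871


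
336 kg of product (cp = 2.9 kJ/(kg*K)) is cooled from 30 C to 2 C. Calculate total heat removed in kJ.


dT = 30 - (2) = 28 K
Q = m * cp * dT = 336 * 2.9 * 28
Q = 27283 kJ

27283


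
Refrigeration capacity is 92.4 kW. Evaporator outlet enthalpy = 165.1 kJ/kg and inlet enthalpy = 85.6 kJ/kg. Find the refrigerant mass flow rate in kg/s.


dh = 165.1 - 85.6 = 79.5 kJ/kg
m_dot = Q / dh = 92.4 / 79.5 = 1.1623 kg/s

1.1623


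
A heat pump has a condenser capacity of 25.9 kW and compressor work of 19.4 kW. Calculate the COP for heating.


COP_hp = Q_cond / W
COP_hp = 25.9 / 19.4
COP_hp = 1.335

1.335


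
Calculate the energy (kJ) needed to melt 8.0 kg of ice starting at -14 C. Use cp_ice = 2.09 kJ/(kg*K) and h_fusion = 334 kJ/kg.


Sensible heat = cp * dT = 2.09 * 14 = 29.26 kJ/kg
Total per kg = 29.26 + 334 = 363.26 kJ/kg
Q = m * total = 8.0 * 363.26
Q = 2906.1 kJ

2906.1


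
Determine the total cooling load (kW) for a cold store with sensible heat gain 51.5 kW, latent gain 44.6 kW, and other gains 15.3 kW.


Q_total = Q_s + Q_l + Q_misc
Q_total = 51.5 + 44.6 + 15.3
Q_total = 111.4 kW

111.4


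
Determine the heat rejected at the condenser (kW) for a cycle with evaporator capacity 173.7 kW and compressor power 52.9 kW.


Q_cond = Q_evap + W
Q_cond = 173.7 + 52.9
Q_cond = 226.6 kW

226.6


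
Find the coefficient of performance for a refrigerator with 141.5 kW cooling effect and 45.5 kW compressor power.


COP = Q_evap / W
COP = 141.5 / 45.5
COP = 3.11

3.11


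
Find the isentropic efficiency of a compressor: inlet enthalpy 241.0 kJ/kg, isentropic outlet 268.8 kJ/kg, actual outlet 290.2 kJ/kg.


dh_ideal = 268.8 - 241.0 = 27.8 kJ/kg
dh_actual = 290.2 - 241.0 = 49.2 kJ/kg
eta_s = dh_ideal / dh_actual = 27.8 / 49.2
eta_s = 0.565

0.565


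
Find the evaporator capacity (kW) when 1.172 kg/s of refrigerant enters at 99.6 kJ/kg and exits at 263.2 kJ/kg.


dh = 263.2 - 99.6 = 163.6 kJ/kg
Q_evap = m_dot * dh = 1.172 * 163.6
Q_evap = 191.74 kW

191.74


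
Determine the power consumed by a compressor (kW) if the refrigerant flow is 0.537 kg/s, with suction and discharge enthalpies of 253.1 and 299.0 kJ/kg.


dh = 299.0 - 253.1 = 45.9 kJ/kg
W = m_dot * dh = 0.537 * 45.9 = 24.65 kW

24.65


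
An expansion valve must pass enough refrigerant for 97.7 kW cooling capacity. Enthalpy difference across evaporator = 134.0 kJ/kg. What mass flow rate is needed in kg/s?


m_dot = Q / dh
m_dot = 97.7 / 134.0
m_dot = 0.7291 kg/s

0.7291


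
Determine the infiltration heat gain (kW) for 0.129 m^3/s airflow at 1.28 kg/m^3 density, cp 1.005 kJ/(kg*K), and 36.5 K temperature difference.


Q = V_dot * rho * cp * dT
Q = 0.129 * 1.28 * 1.005 * 36.5
Q = 6.057 kW

6.057


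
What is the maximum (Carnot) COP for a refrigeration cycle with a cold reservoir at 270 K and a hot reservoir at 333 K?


dT = 333 - 270 = 63 K
COP_carnot = T_cold / dT = 270 / 63
COP_carnot = 4.286

4.286


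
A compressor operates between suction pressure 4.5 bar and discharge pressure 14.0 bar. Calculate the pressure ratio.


PR = P_high / P_low
PR = 14.0 / 4.5
PR = 3.111

3.111


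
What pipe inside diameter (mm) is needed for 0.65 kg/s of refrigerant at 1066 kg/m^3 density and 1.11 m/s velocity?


A = m_dot / (rho * v) = 0.65 / (1066 * 1.11) = 0.0005493298176 m^2
d = sqrt(4*A/pi) * 1000
d = 26.4 mm

26.4


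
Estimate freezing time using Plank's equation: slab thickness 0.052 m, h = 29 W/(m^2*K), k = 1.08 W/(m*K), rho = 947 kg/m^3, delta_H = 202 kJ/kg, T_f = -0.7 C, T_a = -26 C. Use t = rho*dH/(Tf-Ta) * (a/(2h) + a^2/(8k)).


dT = -0.7 - (-26) = 25.3 K
term1 = a/(2h) = 0.052/(2*29) = 0.0008965517241
term2 = a^2/(8k) = 0.052^2/(8*1.08) = 0.000312962963
t = rho*dH*1000/dT * (term1 + term2)
t = 947*202*1000/25.3 * (0.0008965517241 + 0.000312962963)
t = 9145 s

9145


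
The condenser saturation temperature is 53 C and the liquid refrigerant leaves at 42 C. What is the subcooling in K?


Subcooling = T_cond - T_liquid
Subcooling = 53 - 42
Subcooling = 11 K

11


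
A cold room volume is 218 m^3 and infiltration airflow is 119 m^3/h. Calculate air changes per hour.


ACH = flow / volume
ACH = 119 / 218
ACH = 0.546

0.546


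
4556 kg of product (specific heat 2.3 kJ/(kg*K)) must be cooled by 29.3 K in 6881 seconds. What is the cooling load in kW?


Q = m * cp * dT / t
Q = 4556 * 2.3 * 29.3 / 6881
Q = 44.62 kW

44.62


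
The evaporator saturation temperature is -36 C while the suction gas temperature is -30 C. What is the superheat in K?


Superheat = T_suction - T_evap
Superheat = -30 - (-36)
Superheat = 6 K

6


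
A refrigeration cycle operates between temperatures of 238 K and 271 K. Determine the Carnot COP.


dT = 271 - 238 = 33 K
COP_carnot = T_cold / dT = 238 / 33
COP_carnot = 7.212

7.212


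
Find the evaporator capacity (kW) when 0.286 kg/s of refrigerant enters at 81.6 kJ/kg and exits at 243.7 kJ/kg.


dh = 243.7 - 81.6 = 162.1 kJ/kg
Q_evap = m_dot * dh = 0.286 * 162.1
Q_evap = 46.36 kW

46.36


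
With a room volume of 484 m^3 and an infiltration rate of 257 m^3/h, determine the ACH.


ACH = flow / volume
ACH = 257 / 484
ACH = 0.531

0.531


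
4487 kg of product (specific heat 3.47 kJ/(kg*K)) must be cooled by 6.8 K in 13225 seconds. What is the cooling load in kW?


Q = m * cp * dT / t
Q = 4487 * 3.47 * 6.8 / 13225
Q = 8.006 kW

8.006


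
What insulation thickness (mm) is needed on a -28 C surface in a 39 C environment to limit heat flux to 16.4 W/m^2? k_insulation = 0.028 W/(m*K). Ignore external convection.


dT = 39 - (-28) = 67 K
thickness = k * dT / q_max * 1000
thickness = 0.028 * 67 / 16.4 * 1000
thickness = 114.4 mm

114.4


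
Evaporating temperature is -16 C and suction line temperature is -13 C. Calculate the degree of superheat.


Superheat = T_suction - T_evap
Superheat = -13 - (-16)
Superheat = 3 K

3


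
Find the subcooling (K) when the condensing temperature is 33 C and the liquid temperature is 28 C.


Subcooling = T_cond - T_liquid
Subcooling = 33 - 28
Subcooling = 5 K

5


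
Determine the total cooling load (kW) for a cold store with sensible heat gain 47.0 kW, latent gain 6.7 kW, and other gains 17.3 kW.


Q_total = Q_s + Q_l + Q_misc
Q_total = 47.0 + 6.7 + 17.3
Q_total = 71.0 kW

71.0


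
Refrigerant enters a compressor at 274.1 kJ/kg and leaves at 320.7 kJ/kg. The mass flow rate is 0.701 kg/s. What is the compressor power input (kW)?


dh = 320.7 - 274.1 = 46.6 kJ/kg
W = m_dot * dh = 0.701 * 46.6 = 32.67 kW

32.67


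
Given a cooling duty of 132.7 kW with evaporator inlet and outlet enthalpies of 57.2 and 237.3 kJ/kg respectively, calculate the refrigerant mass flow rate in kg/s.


dh = 237.3 - 57.2 = 180.1 kJ/kg
m_dot = Q / dh = 132.7 / 180.1 = 0.7368 kg/s

0.7368


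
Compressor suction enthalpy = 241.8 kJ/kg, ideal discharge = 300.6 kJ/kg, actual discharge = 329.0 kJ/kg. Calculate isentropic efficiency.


dh_ideal = 300.6 - 241.8 = 58.8 kJ/kg
dh_actual = 329.0 - 241.8 = 87.2 kJ/kg
eta_s = dh_ideal / dh_actual = 58.8 / 87.2
eta_s = 0.6743

0.6743


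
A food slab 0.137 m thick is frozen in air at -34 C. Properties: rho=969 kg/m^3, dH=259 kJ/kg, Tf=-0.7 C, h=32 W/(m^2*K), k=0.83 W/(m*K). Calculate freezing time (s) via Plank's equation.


dT = -0.7 - (-34) = 33.3 K
term1 = a/(2h) = 0.137/(2*32) = 0.002140625
term2 = a^2/(8k) = 0.137^2/(8*0.83) = 0.002826656627
t = rho*dH*1000/dT * (term1 + term2)
t = 969*259*1000/33.3 * (0.002140625 + 0.002826656627)
t = 37437 s

37437


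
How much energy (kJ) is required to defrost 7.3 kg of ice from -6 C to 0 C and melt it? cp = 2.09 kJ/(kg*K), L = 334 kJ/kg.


Sensible heat = cp * dT = 2.09 * 6 = 12.54 kJ/kg
Total per kg = 12.54 + 334 = 346.54 kJ/kg
Q = m * total = 7.3 * 346.54
Q = 2529.7 kJ

2529.7


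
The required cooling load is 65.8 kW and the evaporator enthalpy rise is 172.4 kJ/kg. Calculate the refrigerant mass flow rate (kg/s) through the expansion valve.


m_dot = Q / dh
m_dot = 65.8 / 172.4
m_dot = 0.3817 kg/s

0.3817


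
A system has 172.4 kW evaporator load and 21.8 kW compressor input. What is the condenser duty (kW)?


Q_cond = Q_evap + W
Q_cond = 172.4 + 21.8
Q_cond = 194.2 kW

194.2


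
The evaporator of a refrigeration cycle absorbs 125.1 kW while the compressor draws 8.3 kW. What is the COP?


COP = Q_evap / W
COP = 125.1 / 8.3
COP = 15.072

15.072


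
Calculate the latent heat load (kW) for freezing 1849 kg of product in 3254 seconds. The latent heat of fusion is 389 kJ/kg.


Q_lat = m * h_fg / t
Q_lat = 1849 * 389 / 3254
Q_lat = 221.04 kW

221.04


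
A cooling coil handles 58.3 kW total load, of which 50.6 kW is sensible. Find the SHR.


SHR = Q_sensible / Q_total
SHR = 50.6 / 58.3
SHR = 0.868

0.868


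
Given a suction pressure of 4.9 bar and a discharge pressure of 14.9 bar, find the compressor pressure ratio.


PR = P_high / P_low
PR = 14.9 / 4.9
PR = 3.041

3.041


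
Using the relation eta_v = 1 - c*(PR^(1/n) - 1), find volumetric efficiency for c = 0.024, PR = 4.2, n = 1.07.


PR^(1/n) = 4.2^(1/1.07) = 3.82363099
eta_v = 1 - 0.024 * (3.82363099 - 1)
eta_v = 0.9322

0.9322


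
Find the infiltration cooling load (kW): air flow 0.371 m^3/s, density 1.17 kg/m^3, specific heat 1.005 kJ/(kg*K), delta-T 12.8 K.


Q = V_dot * rho * cp * dT
Q = 0.371 * 1.17 * 1.005 * 12.8
Q = 5.584 kW

5.584


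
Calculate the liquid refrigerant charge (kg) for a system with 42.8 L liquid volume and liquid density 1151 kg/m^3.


Charge = V * rho / 1000
Charge = 42.8 * 1151 / 1000
Charge = 49.26 kg

49.26


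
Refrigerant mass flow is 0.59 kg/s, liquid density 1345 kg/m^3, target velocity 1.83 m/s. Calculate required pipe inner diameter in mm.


A = m_dot / (rho * v) = 0.59 / (1345 * 1.83) = 0.0002397058525 m^2
d = sqrt(4*A/pi) * 1000
d = 17.5 mm

17.5


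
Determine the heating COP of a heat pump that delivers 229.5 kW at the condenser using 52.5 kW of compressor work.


COP_hp = Q_cond / W
COP_hp = 229.5 / 52.5
COP_hp = 4.371

4.371


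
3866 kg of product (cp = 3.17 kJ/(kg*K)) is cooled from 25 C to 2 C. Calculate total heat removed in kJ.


dT = 25 - (2) = 23 K
Q = m * cp * dT = 3866 * 3.17 * 23
Q = 281870 kJ

281870


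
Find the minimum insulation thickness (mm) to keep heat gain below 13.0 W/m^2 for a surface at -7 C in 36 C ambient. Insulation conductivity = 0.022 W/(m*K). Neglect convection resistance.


dT = 36 - (-7) = 43 K
thickness = k * dT / q_max * 1000
thickness = 0.022 * 43 / 13.0 * 1000
thickness = 72.8 mm

72.8


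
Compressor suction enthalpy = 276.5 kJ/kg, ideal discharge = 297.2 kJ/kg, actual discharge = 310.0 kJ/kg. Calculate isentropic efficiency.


dh_ideal = 297.2 - 276.5 = 20.7 kJ/kg
dh_actual = 310.0 - 276.5 = 33.5 kJ/kg
eta_s = dh_ideal / dh_actual = 20.7 / 33.5
eta_s = 0.6179

0.6179


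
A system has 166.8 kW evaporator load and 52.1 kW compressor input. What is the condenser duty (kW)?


Q_cond = Q_evap + W
Q_cond = 166.8 + 52.1
Q_cond = 218.9 kW

218.9


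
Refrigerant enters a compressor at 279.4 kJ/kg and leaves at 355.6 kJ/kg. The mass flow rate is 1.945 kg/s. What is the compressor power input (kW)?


dh = 355.6 - 279.4 = 76.2 kJ/kg
W = m_dot * dh = 1.945 * 76.2 = 148.21 kW

148.21


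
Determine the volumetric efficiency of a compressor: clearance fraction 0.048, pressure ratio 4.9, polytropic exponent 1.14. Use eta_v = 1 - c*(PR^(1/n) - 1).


PR^(1/n) = 4.9^(1/1.14) = 4.03120754
eta_v = 1 - 0.048 * (4.03120754 - 1)
eta_v = 0.8545

0.8545


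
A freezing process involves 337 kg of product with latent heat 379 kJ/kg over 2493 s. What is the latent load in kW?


Q_lat = m * h_fg / t
Q_lat = 337 * 379 / 2493
Q_lat = 51.23 kW

51.23


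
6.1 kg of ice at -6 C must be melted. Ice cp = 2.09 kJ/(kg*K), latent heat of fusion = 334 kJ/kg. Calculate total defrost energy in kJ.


Sensible heat = cp * dT = 2.09 * 6 = 12.54 kJ/kg
Total per kg = 12.54 + 334 = 346.54 kJ/kg
Q = m * total = 6.1 * 346.54
Q = 2113.9 kJ

2113.9


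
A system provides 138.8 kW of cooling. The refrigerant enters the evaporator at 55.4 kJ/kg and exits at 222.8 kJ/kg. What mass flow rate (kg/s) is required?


dh = 222.8 - 55.4 = 167.4 kJ/kg
m_dot = Q / dh = 138.8 / 167.4 = 0.8292 kg/s

0.8292


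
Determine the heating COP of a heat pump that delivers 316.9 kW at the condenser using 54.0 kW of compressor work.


COP_hp = Q_cond / W
COP_hp = 316.9 / 54.0
COP_hp = 5.869

5.869


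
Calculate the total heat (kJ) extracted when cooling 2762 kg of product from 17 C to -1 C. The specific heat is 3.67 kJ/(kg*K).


dT = 17 - (-1) = 18 K
Q = m * cp * dT = 2762 * 3.67 * 18
Q = 182458 kJ

182458


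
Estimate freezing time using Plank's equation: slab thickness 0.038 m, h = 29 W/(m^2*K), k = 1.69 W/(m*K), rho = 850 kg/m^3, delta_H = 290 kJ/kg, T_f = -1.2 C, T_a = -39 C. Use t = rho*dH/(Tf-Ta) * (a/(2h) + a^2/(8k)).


dT = -1.2 - (-39) = 37.8 K
term1 = a/(2h) = 0.038/(2*29) = 0.0006551724138
term2 = a^2/(8k) = 0.038^2/(8*1.69) = 0.0001068047337
t = rho*dH*1000/dT * (term1 + term2)
t = 850*290*1000/37.8 * (0.0006551724138 + 0.0001068047337)
t = 4969 s

4969


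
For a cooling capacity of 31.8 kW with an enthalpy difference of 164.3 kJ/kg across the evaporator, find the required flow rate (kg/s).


m_dot = Q / dh
m_dot = 31.8 / 164.3
m_dot = 0.1935 kg/s

0.1935


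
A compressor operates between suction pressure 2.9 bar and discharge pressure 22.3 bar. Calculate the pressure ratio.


PR = P_high / P_low
PR = 22.3 / 2.9
PR = 7.69

7.69


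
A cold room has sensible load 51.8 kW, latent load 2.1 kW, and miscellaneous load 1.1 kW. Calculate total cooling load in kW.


Q_total = Q_s + Q_l + Q_misc
Q_total = 51.8 + 2.1 + 1.1
Q_total = 55.0 kW

55.0


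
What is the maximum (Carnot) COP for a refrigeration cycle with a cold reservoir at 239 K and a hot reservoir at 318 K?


dT = 318 - 239 = 79 K
COP_carnot = T_cold / dT = 239 / 79
COP_carnot = 3.025

3.025


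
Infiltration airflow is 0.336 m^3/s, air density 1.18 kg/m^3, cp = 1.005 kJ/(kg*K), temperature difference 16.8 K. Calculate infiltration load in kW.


Q = V_dot * rho * cp * dT
Q = 0.336 * 1.18 * 1.005 * 16.8
Q = 6.694 kW

6.694


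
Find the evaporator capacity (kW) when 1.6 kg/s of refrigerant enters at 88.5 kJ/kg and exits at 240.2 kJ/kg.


dh = 240.2 - 88.5 = 151.7 kJ/kg
Q_evap = m_dot * dh = 1.6 * 151.7
Q_evap = 242.72 kW

242.72


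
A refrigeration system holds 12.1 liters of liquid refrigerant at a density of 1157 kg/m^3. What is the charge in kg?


Charge = V * rho / 1000
Charge = 12.1 * 1157 / 1000
Charge = 14.0 kg

14.0


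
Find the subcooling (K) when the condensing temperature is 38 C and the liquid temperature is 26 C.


Subcooling = T_cond - T_liquid
Subcooling = 38 - 26
Subcooling = 12 K

12


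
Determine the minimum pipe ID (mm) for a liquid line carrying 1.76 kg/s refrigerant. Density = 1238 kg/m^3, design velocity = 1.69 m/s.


A = m_dot / (rho * v) = 1.76 / (1238 * 1.69) = 0.0008412117273 m^2
d = sqrt(4*A/pi) * 1000
d = 32.7 mm

32.7


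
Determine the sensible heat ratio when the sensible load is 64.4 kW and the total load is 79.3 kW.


SHR = Q_sensible / Q_total
SHR = 64.4 / 79.3
SHR = 0.812

0.812


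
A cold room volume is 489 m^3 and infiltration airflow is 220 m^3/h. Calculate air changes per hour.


ACH = flow / volume
ACH = 220 / 489
ACH = 0.45

0.45


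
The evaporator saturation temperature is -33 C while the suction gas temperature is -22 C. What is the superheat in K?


Superheat = T_suction - T_evap
Superheat = -22 - (-33)
Superheat = 11 K

11


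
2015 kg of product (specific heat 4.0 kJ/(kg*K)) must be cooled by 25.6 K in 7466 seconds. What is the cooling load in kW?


Q = m * cp * dT / t
Q = 2015 * 4.0 * 25.6 / 7466
Q = 27.637 kW

27.637


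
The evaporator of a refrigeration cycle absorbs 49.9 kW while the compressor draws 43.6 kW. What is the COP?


COP = Q_evap / W
COP = 49.9 / 43.6
COP = 1.144

1.144


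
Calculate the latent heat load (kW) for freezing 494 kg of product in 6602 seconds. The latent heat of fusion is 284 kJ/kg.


Q_lat = m * h_fg / t
Q_lat = 494 * 284 / 6602
Q_lat = 21.25 kW

21.25


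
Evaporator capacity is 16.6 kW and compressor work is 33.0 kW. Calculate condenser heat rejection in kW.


Q_cond = Q_evap + W
Q_cond = 16.6 + 33.0
Q_cond = 49.6 kW

49.6


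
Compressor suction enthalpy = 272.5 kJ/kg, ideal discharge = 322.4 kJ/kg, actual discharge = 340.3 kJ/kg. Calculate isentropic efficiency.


dh_ideal = 322.4 - 272.5 = 49.9 kJ/kg
dh_actual = 340.3 - 272.5 = 67.8 kJ/kg
eta_s = dh_ideal / dh_actual = 49.9 / 67.8
eta_s = 0.736

0.736


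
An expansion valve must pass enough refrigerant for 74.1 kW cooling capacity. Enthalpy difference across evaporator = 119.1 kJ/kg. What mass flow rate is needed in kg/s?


m_dot = Q / dh
m_dot = 74.1 / 119.1
m_dot = 0.6222 kg/s

0.6222


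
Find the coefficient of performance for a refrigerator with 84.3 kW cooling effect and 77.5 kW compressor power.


COP = Q_evap / W
COP = 84.3 / 77.5
COP = 1.088

1.088


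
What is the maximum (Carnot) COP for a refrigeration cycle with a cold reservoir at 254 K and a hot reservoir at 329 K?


dT = 329 - 254 = 75 K
COP_carnot = T_cold / dT = 254 / 75
COP_carnot = 3.387

3.387


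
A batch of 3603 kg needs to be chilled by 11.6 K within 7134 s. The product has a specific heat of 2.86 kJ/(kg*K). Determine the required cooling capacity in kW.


Q = m * cp * dT / t
Q = 3603 * 2.86 * 11.6 / 7134
Q = 16.755 kW

16.755


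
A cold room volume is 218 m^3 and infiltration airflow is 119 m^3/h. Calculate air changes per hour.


ACH = flow / volume
ACH = 119 / 218
ACH = 0.546

0.546


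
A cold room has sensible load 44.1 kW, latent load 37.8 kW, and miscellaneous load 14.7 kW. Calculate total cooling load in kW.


Q_total = Q_s + Q_l + Q_misc
Q_total = 44.1 + 37.8 + 14.7
Q_total = 96.6 kW

96.6


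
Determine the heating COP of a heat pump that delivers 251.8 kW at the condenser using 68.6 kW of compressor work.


COP_hp = Q_cond / W
COP_hp = 251.8 / 68.6
COP_hp = 3.671

3.671


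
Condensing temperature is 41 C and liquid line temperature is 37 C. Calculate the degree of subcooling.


Subcooling = T_cond - T_liquid
Subcooling = 41 - 37
Subcooling = 4 K

4


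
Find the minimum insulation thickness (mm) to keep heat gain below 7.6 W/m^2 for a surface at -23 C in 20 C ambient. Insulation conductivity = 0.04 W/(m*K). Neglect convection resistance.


dT = 20 - (-23) = 43 K
thickness = k * dT / q_max * 1000
thickness = 0.04 * 43 / 7.6 * 1000
thickness = 226.3 mm

226.3


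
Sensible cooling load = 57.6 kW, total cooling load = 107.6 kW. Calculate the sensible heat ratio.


SHR = Q_sensible / Q_total
SHR = 57.6 / 107.6
SHR = 0.535

0.535


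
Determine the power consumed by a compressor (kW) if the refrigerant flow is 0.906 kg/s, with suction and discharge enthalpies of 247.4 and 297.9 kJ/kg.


dh = 297.9 - 247.4 = 50.5 kJ/kg
W = m_dot * dh = 0.906 * 50.5 = 45.75 kW

45.75


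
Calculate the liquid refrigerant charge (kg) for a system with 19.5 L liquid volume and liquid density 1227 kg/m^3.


Charge = V * rho / 1000
Charge = 19.5 * 1227 / 1000
Charge = 23.93 kg

23.93


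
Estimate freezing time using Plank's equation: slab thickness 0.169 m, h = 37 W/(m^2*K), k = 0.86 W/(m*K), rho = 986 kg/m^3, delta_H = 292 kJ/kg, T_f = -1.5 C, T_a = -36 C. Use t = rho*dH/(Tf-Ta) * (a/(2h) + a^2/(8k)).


dT = -1.5 - (-36) = 34.5 K
term1 = a/(2h) = 0.169/(2*37) = 0.002283783784
term2 = a^2/(8k) = 0.169^2/(8*0.86) = 0.00415130814
t = rho*dH*1000/dT * (term1 + term2)
t = 986*292*1000/34.5 * (0.002283783784 + 0.00415130814)
t = 53703 s

53703


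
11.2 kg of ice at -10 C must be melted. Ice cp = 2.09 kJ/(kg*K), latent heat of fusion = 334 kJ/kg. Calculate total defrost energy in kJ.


Sensible heat = cp * dT = 2.09 * 10 = 20.9 kJ/kg
Total per kg = 20.9 + 334 = 354.9 kJ/kg
Q = m * total = 11.2 * 354.9
Q = 3974.9 kJ

3974.9


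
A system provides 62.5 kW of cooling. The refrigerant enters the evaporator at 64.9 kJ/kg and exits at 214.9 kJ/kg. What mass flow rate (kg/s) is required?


dh = 214.9 - 64.9 = 150.0 kJ/kg
m_dot = Q / dh = 62.5 / 150.0 = 0.4167 kg/s

0.4167


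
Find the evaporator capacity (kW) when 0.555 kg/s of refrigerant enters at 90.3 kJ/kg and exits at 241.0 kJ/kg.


dh = 241.0 - 90.3 = 150.7 kJ/kg
Q_evap = m_dot * dh = 0.555 * 150.7
Q_evap = 83.64 kW

83.64


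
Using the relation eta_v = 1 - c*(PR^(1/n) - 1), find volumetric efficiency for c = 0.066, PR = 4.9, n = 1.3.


PR^(1/n) = 4.9^(1/1.3) = 3.39562765
eta_v = 1 - 0.066 * (3.39562765 - 1)
eta_v = 0.8419

0.8419


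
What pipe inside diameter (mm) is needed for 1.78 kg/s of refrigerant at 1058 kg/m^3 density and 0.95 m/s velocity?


A = m_dot / (rho * v) = 1.78 / (1058 * 0.95) = 0.001770968063 m^2
d = sqrt(4*A/pi) * 1000
d = 47.5 mm

47.5


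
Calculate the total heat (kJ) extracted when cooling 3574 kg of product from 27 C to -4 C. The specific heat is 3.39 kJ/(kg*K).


dT = 27 - (-4) = 31 K
Q = m * cp * dT = 3574 * 3.39 * 31
Q = 375592 kJ

375592


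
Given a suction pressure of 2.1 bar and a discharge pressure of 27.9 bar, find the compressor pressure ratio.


PR = P_high / P_low
PR = 27.9 / 2.1
PR = 13.286

13.286


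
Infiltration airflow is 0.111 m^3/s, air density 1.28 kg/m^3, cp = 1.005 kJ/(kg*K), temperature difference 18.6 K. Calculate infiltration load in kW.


Q = V_dot * rho * cp * dT
Q = 0.111 * 1.28 * 1.005 * 18.6
Q = 2.656 kW

2.656


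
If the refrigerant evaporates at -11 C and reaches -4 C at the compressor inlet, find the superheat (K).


Superheat = T_suction - T_evap
Superheat = -4 - (-11)
Superheat = 7 K

7


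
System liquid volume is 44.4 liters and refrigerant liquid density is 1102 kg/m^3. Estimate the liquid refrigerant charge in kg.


Charge = V * rho / 1000
Charge = 44.4 * 1102 / 1000
Charge = 48.93 kg

48.93


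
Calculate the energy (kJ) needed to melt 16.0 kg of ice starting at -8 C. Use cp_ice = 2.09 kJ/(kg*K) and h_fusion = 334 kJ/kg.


Sensible heat = cp * dT = 2.09 * 8 = 16.72 kJ/kg
Total per kg = 16.72 + 334 = 350.72 kJ/kg
Q = m * total = 16.0 * 350.72
Q = 5611.5 kJ

5611.5


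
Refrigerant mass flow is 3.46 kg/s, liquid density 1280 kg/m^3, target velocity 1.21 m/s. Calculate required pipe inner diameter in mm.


A = m_dot / (rho * v) = 3.46 / (1280 * 1.21) = 0.002233987603 m^2
d = sqrt(4*A/pi) * 1000
d = 53.3 mm

53.3


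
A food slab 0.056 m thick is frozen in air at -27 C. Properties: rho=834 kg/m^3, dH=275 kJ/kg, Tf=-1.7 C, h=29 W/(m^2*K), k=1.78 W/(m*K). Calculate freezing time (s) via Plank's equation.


dT = -1.7 - (-27) = 25.3 K
term1 = a/(2h) = 0.056/(2*29) = 0.0009655172414
term2 = a^2/(8k) = 0.056^2/(8*1.78) = 0.0002202247191
t = rho*dH*1000/dT * (term1 + term2)
t = 834*275*1000/25.3 * (0.0009655172414 + 0.0002202247191)
t = 10749 s

10749


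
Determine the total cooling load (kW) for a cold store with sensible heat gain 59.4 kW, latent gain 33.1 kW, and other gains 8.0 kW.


Q_total = Q_s + Q_l + Q_misc
Q_total = 59.4 + 33.1 + 8.0
Q_total = 100.5 kW

100.5


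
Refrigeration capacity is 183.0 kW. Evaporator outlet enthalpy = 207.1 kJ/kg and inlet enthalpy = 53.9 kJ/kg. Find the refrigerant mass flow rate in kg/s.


dh = 207.1 - 53.9 = 153.2 kJ/kg
m_dot = Q / dh = 183.0 / 153.2 = 1.1945 kg/s

1.1945


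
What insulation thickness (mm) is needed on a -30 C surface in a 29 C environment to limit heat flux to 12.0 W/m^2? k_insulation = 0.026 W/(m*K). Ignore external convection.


dT = 29 - (-30) = 59 K
thickness = k * dT / q_max * 1000
thickness = 0.026 * 59 / 12.0 * 1000
thickness = 127.8 mm

127.8


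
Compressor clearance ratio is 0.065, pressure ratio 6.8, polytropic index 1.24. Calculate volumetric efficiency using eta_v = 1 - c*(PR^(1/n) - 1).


PR^(1/n) = 6.8^(1/1.24) = 4.69221772
eta_v = 1 - 0.065 * (4.69221772 - 1)
eta_v = 0.76

0.76


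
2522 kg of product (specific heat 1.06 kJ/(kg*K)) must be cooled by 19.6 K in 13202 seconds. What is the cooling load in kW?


Q = m * cp * dT / t
Q = 2522 * 1.06 * 19.6 / 13202
Q = 3.969 kW

3.969


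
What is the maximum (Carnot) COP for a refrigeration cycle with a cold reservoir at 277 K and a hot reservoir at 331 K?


dT = 331 - 277 = 54 K
COP_carnot = T_cold / dT = 277 / 54
COP_carnot = 5.13

5.13


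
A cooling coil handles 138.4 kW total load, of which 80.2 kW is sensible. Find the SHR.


SHR = Q_sensible / Q_total
SHR = 80.2 / 138.4
SHR = 0.579

0.579


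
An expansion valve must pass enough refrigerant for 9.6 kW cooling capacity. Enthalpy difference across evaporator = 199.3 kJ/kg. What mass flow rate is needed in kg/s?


m_dot = Q / dh
m_dot = 9.6 / 199.3
m_dot = 0.0482 kg/s

0.0482


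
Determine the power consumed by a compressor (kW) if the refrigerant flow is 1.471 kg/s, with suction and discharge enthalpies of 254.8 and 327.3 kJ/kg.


dh = 327.3 - 254.8 = 72.5 kJ/kg
W = m_dot * dh = 1.471 * 72.5 = 106.65 kW

106.65


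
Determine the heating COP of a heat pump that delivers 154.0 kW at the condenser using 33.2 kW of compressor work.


COP_hp = Q_cond / W
COP_hp = 154.0 / 33.2
COP_hp = 4.639

4.639


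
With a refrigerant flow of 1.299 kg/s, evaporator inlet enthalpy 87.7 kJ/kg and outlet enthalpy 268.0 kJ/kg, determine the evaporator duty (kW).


dh = 268.0 - 87.7 = 180.3 kJ/kg
Q_evap = m_dot * dh = 1.299 * 180.3
Q_evap = 234.21 kW

234.21


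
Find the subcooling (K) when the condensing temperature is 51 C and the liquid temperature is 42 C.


Subcooling = T_cond - T_liquid
Subcooling = 51 - 42
Subcooling = 9 K

9


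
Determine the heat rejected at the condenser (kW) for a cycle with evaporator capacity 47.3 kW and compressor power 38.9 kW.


Q_cond = Q_evap + W
Q_cond = 47.3 + 38.9
Q_cond = 86.2 kW

86.2


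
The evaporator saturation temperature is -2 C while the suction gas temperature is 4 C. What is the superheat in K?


Superheat = T_suction - T_evap
Superheat = 4 - (-2)
Superheat = 6 K

6


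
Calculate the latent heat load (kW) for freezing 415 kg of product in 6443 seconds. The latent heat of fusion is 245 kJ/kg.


Q_lat = m * h_fg / t
Q_lat = 415 * 245 / 6443
Q_lat = 15.78 kW

15.78


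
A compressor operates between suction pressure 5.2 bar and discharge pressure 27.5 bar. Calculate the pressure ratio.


PR = P_high / P_low
PR = 27.5 / 5.2
PR = 5.288

5.288


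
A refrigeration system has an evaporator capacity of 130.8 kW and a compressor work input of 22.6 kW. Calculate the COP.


COP = Q_evap / W
COP = 130.8 / 22.6
COP = 5.788

5.788


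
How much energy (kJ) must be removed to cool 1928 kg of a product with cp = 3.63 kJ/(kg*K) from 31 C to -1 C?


dT = 31 - (-1) = 32 K
Q = m * cp * dT = 1928 * 3.63 * 32
Q = 223956 kJ

223956


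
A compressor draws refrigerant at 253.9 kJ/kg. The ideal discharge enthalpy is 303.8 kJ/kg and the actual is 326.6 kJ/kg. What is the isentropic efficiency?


dh_ideal = 303.8 - 253.9 = 49.9 kJ/kg
dh_actual = 326.6 - 253.9 = 72.7 kJ/kg
eta_s = dh_ideal / dh_actual = 49.9 / 72.7
eta_s = 0.6864

0.6864


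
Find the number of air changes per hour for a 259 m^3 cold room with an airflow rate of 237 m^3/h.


ACH = flow / volume
ACH = 237 / 259
ACH = 0.915

0.915


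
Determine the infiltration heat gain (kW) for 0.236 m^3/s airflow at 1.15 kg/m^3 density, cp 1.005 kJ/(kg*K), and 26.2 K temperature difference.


Q = V_dot * rho * cp * dT
Q = 0.236 * 1.15 * 1.005 * 26.2
Q = 7.146 kW

7.146


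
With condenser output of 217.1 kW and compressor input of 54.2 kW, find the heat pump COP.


COP_hp = Q_cond / W
COP_hp = 217.1 / 54.2
COP_hp = 4.006

4.006


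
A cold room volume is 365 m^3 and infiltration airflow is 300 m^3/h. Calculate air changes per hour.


ACH = flow / volume
ACH = 300 / 365
ACH = 0.822

0.822


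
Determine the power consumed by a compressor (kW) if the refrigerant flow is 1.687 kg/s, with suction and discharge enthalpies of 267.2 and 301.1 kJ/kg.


dh = 301.1 - 267.2 = 33.9 kJ/kg
W = m_dot * dh = 1.687 * 33.9 = 57.19 kW

57.19


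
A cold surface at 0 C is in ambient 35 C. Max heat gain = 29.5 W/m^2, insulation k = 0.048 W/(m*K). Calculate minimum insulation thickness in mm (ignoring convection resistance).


dT = 35 - (0) = 35 K
thickness = k * dT / q_max * 1000
thickness = 0.048 * 35 / 29.5 * 1000
thickness = 56.9 mm

56.9


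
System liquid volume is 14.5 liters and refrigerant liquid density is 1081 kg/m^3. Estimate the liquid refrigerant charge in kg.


Charge = V * rho / 1000
Charge = 14.5 * 1081 / 1000
Charge = 15.67 kg

15.67


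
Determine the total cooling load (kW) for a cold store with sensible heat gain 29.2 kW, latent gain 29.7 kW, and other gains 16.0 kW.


Q_total = Q_s + Q_l + Q_misc
Q_total = 29.2 + 29.7 + 16.0
Q_total = 74.9 kW

74.9


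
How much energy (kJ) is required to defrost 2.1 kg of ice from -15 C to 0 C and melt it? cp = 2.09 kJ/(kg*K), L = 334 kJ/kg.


Sensible heat = cp * dT = 2.09 * 15 = 31.35 kJ/kg
Total per kg = 31.35 + 334 = 365.35 kJ/kg
Q = m * total = 2.1 * 365.35
Q = 767.2 kJ

767.2


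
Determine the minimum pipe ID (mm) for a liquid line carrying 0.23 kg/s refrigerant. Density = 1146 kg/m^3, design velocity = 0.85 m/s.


A = m_dot / (rho * v) = 0.23 / (1146 * 0.85) = 0.0002361153886 m^2
d = sqrt(4*A/pi) * 1000
d = 17.3 mm

17.3


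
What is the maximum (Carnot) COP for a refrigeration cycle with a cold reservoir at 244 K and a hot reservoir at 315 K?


dT = 315 - 244 = 71 K
COP_carnot = T_cold / dT = 244 / 71
COP_carnot = 3.437

3.437


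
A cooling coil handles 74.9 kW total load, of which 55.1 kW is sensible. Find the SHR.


SHR = Q_sensible / Q_total
SHR = 55.1 / 74.9
SHR = 0.736

0.736


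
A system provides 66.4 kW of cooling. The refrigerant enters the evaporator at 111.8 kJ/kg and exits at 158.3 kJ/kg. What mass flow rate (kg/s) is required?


dh = 158.3 - 111.8 = 46.5 kJ/kg
m_dot = Q / dh = 66.4 / 46.5 = 1.428 kg/s

1.428


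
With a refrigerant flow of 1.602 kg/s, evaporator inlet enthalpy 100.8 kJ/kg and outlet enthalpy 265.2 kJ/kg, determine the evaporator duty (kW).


dh = 265.2 - 100.8 = 164.4 kJ/kg
Q_evap = m_dot * dh = 1.602 * 164.4
Q_evap = 263.37 kW

263.37


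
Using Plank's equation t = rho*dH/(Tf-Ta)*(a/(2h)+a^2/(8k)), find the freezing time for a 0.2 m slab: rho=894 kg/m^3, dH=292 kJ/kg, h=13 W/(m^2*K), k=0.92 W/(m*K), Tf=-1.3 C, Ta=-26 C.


dT = -1.3 - (-26) = 24.7 K
term1 = a/(2h) = 0.2/(2*13) = 0.007692307692
term2 = a^2/(8k) = 0.2^2/(8*0.92) = 0.005434782609
t = rho*dH*1000/dT * (term1 + term2)
t = 894*292*1000/24.7 * (0.007692307692 + 0.005434782609)
t = 138737 s

138737


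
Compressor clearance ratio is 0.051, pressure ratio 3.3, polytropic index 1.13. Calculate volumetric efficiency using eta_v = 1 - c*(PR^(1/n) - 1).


PR^(1/n) = 3.3^(1/1.13) = 2.87648354
eta_v = 1 - 0.051 * (2.87648354 - 1)
eta_v = 0.9043

0.9043


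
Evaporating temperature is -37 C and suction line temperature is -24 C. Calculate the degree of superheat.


Superheat = T_suction - T_evap
Superheat = -24 - (-37)
Superheat = 13 K

13


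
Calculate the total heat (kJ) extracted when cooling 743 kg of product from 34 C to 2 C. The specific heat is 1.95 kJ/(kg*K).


dT = 34 - (2) = 32 K
Q = m * cp * dT = 743 * 1.95 * 32
Q = 46363 kJ

46363


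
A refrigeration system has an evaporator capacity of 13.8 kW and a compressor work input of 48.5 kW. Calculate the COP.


COP = Q_evap / W
COP = 13.8 / 48.5
COP = 0.285

0.285


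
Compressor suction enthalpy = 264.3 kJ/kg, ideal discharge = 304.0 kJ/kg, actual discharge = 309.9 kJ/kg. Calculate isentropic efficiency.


dh_ideal = 304.0 - 264.3 = 39.7 kJ/kg
dh_actual = 309.9 - 264.3 = 45.6 kJ/kg
eta_s = dh_ideal / dh_actual = 39.7 / 45.6
eta_s = 0.8706

0.8706


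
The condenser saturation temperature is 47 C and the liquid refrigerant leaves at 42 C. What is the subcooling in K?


Subcooling = T_cond - T_liquid
Subcooling = 47 - 42
Subcooling = 5 K

5


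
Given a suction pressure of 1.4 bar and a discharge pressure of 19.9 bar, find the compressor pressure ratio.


PR = P_high / P_low
PR = 19.9 / 1.4
PR = 14.214

14.214


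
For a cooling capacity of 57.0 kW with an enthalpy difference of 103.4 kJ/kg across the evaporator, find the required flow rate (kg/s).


m_dot = Q / dh
m_dot = 57.0 / 103.4
m_dot = 0.5513 kg/s

0.5513


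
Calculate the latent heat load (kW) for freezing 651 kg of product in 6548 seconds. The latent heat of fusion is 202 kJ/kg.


Q_lat = m * h_fg / t
Q_lat = 651 * 202 / 6548
Q_lat = 20.08 kW

20.08


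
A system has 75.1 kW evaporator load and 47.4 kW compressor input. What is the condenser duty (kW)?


Q_cond = Q_evap + W
Q_cond = 75.1 + 47.4
Q_cond = 122.5 kW

122.5


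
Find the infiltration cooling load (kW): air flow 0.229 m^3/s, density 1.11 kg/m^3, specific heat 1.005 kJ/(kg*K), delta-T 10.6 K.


Q = V_dot * rho * cp * dT
Q = 0.229 * 1.11 * 1.005 * 10.6
Q = 2.708 kW

2.708


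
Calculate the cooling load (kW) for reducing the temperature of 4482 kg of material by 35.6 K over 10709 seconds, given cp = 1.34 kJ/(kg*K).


Q = m * cp * dT / t
Q = 4482 * 1.34 * 35.6 / 10709
Q = 19.965 kW

19.965


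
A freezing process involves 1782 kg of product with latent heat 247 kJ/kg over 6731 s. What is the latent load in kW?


Q_lat = m * h_fg / t
Q_lat = 1782 * 247 / 6731
Q_lat = 65.39 kW

65.39


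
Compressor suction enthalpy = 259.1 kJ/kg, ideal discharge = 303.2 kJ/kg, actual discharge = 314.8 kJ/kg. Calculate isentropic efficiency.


dh_ideal = 303.2 - 259.1 = 44.1 kJ/kg
dh_actual = 314.8 - 259.1 = 55.7 kJ/kg
eta_s = dh_ideal / dh_actual = 44.1 / 55.7
eta_s = 0.7917

0.7917


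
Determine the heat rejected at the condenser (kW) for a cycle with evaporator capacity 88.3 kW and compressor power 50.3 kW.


Q_cond = Q_evap + W
Q_cond = 88.3 + 50.3
Q_cond = 138.6 kW

138.6


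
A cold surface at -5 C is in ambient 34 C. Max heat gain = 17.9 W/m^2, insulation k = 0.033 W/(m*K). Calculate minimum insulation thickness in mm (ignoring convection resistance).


dT = 34 - (-5) = 39 K
thickness = k * dT / q_max * 1000
thickness = 0.033 * 39 / 17.9 * 1000
thickness = 71.9 mm

71.9


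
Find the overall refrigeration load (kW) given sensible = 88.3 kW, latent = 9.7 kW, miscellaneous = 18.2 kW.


Q_total = Q_s + Q_l + Q_misc
Q_total = 88.3 + 9.7 + 18.2
Q_total = 116.2 kW

116.2


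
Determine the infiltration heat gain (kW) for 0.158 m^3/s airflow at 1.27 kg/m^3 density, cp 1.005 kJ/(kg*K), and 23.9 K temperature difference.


Q = V_dot * rho * cp * dT
Q = 0.158 * 1.27 * 1.005 * 23.9
Q = 4.82 kW

4.82


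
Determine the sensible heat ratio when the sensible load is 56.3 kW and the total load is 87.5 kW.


SHR = Q_sensible / Q_total
SHR = 56.3 / 87.5
SHR = 0.643

0.643


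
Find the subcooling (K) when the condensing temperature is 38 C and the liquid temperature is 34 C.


Subcooling = T_cond - T_liquid
Subcooling = 38 - 34
Subcooling = 4 K

4


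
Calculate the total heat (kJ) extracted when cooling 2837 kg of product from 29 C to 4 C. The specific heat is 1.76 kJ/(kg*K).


dT = 29 - (4) = 25 K
Q = m * cp * dT = 2837 * 1.76 * 25
Q = 124828 kJ

124828


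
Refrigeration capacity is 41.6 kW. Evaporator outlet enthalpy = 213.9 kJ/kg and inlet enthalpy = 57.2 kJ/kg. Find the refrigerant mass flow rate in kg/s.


dh = 213.9 - 57.2 = 156.7 kJ/kg
m_dot = Q / dh = 41.6 / 156.7 = 0.2655 kg/s

0.2655


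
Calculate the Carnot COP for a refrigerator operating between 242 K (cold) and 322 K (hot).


dT = 322 - 242 = 80 K
COP_carnot = T_cold / dT = 242 / 80
COP_carnot = 3.025

3.025


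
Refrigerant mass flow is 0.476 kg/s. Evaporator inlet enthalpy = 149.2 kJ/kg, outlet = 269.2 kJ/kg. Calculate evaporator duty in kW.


dh = 269.2 - 149.2 = 120.0 kJ/kg
Q_evap = m_dot * dh = 0.476 * 120.0
Q_evap = 57.12 kW

57.12


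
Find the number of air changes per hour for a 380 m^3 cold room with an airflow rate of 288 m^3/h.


ACH = flow / volume
ACH = 288 / 380
ACH = 0.758

0.758


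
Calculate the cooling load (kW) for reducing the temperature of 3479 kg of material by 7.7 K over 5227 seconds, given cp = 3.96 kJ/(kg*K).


Q = m * cp * dT / t
Q = 3479 * 3.96 * 7.7 / 5227
Q = 20.295 kW

20.295


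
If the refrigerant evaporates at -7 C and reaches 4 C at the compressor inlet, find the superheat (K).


Superheat = T_suction - T_evap
Superheat = 4 - (-7)
Superheat = 11 K

11


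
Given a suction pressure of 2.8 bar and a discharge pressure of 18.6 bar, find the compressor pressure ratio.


PR = P_high / P_low
PR = 18.6 / 2.8
PR = 6.643

6.643


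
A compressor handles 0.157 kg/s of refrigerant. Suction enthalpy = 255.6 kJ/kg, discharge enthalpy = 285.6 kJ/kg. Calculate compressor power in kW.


dh = 285.6 - 255.6 = 30.0 kJ/kg
W = m_dot * dh = 0.157 * 30.0 = 4.71 kW

4.71


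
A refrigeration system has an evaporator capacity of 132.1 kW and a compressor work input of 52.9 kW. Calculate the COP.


COP = Q_evap / W
COP = 132.1 / 52.9
COP = 2.497

2.497


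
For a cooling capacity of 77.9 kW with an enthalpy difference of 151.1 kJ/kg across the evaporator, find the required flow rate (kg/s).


m_dot = Q / dh
m_dot = 77.9 / 151.1
m_dot = 0.5156 kg/s

0.5156


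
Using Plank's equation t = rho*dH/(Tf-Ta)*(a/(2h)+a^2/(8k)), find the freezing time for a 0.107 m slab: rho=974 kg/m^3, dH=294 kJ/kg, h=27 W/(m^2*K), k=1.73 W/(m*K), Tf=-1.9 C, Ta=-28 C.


dT = -1.9 - (-28) = 26.1 K
term1 = a/(2h) = 0.107/(2*27) = 0.001981481481
term2 = a^2/(8k) = 0.107^2/(8*1.73) = 0.0008272398844
t = rho*dH*1000/dT * (term1 + term2)
t = 974*294*1000/26.1 * (0.001981481481 + 0.0008272398844)
t = 30816 s

30816
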